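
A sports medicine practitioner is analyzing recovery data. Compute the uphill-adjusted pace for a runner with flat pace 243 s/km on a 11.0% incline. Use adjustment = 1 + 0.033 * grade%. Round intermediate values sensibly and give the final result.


Adjustment factor = 1 + 0.033 * 11.0 = 1.363
Grade-adjusted pace = 243 * 1.363 = 331.21 s/km

331.21 s/km


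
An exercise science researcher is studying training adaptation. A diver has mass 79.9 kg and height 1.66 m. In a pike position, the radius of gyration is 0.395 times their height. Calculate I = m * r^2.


r = 0.395 * 1.66 = 0.6557 m
I = m * r^2 = 79.9 * 0.429942 = 34.352 kg*m^2

34.352 kg*m^2


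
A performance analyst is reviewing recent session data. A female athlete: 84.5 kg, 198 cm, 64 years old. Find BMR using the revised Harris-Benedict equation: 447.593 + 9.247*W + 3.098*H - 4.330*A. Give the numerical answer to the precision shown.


Intercept = 447.593
Weight contribution = 9.247 * 84.5 = 781.3715
Height contribution = 3.098 * 198 = 613.404
Age contribution = 4.33 * 64 = 277.12
BMR = 447.593 + 781.3715 + 613.404 - 277.12
= 1565.25 kcal/day

1565.25 kcal/day


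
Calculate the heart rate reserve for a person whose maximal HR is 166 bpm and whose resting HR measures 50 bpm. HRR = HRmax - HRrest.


HRmax = 166 bpm
HRrest = 50 bpm
HRR = 166 - 50 = 116 bpm

116 bpm


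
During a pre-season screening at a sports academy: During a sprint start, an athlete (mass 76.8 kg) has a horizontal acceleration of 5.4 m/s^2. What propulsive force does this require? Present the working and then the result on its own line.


Propulsive force = mass * acceleration
= 76.8 kg * 5.4 m/s^2
= 414.72 N

414.72 N


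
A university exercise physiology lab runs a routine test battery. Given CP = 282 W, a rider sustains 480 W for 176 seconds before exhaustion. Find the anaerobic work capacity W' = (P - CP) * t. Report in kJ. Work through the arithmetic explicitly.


Excess power = 480 - 282 = 198 W
Work above CP = 198 * 176 = 34848 J
W' = 34.848 kJ

34.848 kJ


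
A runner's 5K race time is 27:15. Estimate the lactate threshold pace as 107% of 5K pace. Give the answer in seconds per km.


Total race time = 27*60 + 15 = 1635 seconds
5K pace = 1635 / 5 = 327.0 sec/km
LT pace = 327.0 * 1.07 = 349.89 sec/km

349.89 s/km


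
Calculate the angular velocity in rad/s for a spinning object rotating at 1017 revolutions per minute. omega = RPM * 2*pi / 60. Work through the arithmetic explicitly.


omega = RPM * 2*pi / 60
= 1017 * 6.28318531 / 60
= 106.5 rad/s

106.5 rad/s


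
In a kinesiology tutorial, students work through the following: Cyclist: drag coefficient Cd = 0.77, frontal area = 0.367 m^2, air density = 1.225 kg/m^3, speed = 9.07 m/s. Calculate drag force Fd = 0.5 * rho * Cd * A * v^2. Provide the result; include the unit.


v^2 = 9.07^2 = 82.2649
Fd = 0.5 * 1.225 * 0.77 * 0.367 * 82.2649
= 14.239 N

14.239 N


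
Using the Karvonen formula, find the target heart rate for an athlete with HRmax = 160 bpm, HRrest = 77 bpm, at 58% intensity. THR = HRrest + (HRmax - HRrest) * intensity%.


HRR = 160 - 77 = 83
THR = 77 + 83 * 0.58
= 77 + 48.14
= 125.14 bpm

125.14 bpm


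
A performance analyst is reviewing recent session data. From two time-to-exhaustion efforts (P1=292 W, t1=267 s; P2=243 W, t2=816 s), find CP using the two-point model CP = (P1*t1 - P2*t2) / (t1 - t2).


Work in trial 1 = 77964 J
Work in trial 2 = 198288 J
Delta work = -120324 J
Delta time = -549 s
CP = -120324 / -549 = 219.17 W

219.17 W


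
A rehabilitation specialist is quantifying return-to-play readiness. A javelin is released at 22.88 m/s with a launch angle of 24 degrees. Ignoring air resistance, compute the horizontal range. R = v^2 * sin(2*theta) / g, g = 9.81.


Launch speed squared = 523.4944
sin(2 * 24 deg) = 0.743145
Range = 523.4944 * 0.743145 / 9.81
= 39.657 m

39.657 m


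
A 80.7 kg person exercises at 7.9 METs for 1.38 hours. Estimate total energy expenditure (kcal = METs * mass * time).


Energy = METs * mass(kg) * time(h)
= 7.9 * 80.7 * 1.38
= 879.79 kcal

879.79 kcal


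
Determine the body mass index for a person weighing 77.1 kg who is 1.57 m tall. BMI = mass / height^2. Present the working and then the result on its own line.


BMI = mass / height^2
= 77.1 / 1.57^2
= 77.1 / 2.4649
= 31.28 kg/m^2

31.28 kg/m^2


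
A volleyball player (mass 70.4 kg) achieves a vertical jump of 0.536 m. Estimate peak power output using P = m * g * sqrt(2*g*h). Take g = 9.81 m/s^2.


2 * g * h = 2 * 9.81 * 0.536 = 10.51632
sqrt(10.51632) = 3.242888 m/s
P = 70.4 * 9.81 * 3.242888 = 2239.62 W

2239.62 W


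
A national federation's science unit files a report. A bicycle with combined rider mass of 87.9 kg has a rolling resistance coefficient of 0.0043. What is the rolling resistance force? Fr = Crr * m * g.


Fr = 0.0043 * 87.9 * 9.81
= 0.37797 * 9.81
= 3.708 N

3.708 N


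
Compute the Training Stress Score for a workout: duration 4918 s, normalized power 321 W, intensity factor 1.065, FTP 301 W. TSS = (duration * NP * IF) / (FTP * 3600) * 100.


Product = 4918 * 321 * 1.065 = 1681292.07
Base = 301 * 3600 = 1083600
TSS = 1681292.07 / 1083600 * 100 = 155.16

155.16 TSS


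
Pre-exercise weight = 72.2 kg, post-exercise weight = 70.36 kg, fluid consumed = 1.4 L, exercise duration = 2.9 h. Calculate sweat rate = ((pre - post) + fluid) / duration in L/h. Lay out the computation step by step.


Weight loss = 72.2 - 70.36 = 1.84 kg (approx L)
Total sweat = 1.84 + 1.4 = 3.24 L
Sweat rate = 3.24 / 2.9 = 1.117 L/h

1.117 L/h


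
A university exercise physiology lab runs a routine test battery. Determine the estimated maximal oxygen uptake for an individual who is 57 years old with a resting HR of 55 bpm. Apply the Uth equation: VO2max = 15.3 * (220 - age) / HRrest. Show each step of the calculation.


HRmax = 220 - 57 = 163
VO2max = 15.3 * (163 / 55)
= 15.3 * 2.9636
= 45.34 mL/kg/min

45.34 mL/kg/min


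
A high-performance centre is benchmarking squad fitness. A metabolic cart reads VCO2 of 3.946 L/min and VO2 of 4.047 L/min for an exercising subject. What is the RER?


RER = VCO2 / VO2 = 3.946 / 4.047 = 0.975

0.975


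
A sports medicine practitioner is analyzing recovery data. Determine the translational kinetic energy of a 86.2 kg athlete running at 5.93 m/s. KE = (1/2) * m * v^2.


KE = 0.5 * m * v^2
= 0.5 * 86.2 * 5.93^2
= 0.5 * 86.2 * 35.1649
= 1515.61 J

1515.61 J


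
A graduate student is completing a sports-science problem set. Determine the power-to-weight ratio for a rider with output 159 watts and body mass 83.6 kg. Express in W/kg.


P/W = 159 / 83.6 = 1.902 W/kg

1.902 W/kg


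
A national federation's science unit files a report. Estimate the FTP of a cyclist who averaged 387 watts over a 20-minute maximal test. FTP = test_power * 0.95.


FTP = 387 * 0.95 = 367.65 W

367.65 W


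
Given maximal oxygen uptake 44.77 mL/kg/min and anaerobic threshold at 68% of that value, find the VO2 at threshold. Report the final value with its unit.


Percentage as decimal = 0.68
VO2 at AT = 44.77 * 0.68 = 30.44 mL/kg/min

30.44 mL/kg/min


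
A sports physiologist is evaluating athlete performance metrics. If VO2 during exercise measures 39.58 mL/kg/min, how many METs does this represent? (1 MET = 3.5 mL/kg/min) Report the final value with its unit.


METs = VO2 / 3.5 = 39.58 / 3.5 = 11.31

11.31 METs


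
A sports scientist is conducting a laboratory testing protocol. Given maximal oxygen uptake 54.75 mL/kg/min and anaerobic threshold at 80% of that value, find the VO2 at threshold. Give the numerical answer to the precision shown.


Percentage as decimal = 0.8
VO2 at AT = 54.75 * 0.8 = 43.8 mL/kg/min

43.8 mL/kg/min


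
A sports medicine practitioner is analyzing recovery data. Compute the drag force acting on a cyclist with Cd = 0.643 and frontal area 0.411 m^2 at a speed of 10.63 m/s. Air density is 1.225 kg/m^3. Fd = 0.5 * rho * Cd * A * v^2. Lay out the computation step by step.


Step 1: v^2 = 112.9969
Step 2: Fd = 0.5 * 1.225 * 0.643 * 0.411 * 112.9969
= 18.29 N

18.29 N


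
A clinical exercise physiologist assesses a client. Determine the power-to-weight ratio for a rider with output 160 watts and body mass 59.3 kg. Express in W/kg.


P/W = 160 / 59.3 = 2.698 W/kg

2.698 W/kg


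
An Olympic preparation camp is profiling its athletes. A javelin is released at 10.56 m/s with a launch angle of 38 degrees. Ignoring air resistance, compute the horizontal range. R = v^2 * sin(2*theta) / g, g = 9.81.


Launch speed squared = 111.5136
sin(2 * 38 deg) = 0.970296
Range = 111.5136 * 0.970296 / 9.81
= 11.03 m

11.03 m


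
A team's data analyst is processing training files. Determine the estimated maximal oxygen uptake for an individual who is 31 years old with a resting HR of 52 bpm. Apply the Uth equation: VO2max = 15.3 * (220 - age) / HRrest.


HRmax = 220 - 31 = 189
VO2max = 15.3 * (189 / 52)
= 15.3 * 3.6346
= 55.61 mL/kg/min

55.61 mL/kg/min


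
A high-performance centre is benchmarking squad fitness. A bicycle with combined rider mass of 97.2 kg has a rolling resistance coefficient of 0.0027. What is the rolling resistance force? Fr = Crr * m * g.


Fr = 0.0027 * 97.2 * 9.81
= 0.26244 * 9.81
= 2.575 N

2.575 N


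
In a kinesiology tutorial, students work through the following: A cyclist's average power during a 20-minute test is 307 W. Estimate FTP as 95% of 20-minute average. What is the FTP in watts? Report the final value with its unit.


FTP = 20-min power * 0.95
= 307 * 0.95
= 291.65 W

291.65 W


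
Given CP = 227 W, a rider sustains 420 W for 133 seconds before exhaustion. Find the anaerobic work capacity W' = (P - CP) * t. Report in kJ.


Excess power = 420 - 227 = 193 W
Work above CP = 193 * 133 = 25669 J
W' = 25.669 kJ

25.669 kJ


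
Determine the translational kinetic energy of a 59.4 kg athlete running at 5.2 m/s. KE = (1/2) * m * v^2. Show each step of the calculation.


KE = 0.5 * m * v^2
= 0.5 * 59.4 * 5.2^2
= 0.5 * 59.4 * 27.04
= 803.09 J

803.09 J


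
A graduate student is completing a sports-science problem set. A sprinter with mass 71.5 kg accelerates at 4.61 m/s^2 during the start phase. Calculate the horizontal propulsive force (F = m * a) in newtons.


F = m * a
= 71.5 * 4.61
= 329.62 N

329.62 N


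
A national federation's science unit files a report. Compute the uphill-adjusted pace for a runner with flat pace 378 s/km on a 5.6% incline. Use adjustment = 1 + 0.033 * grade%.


Adjustment factor = 1 + 0.033 * 5.6 = 1.1848
Grade-adjusted pace = 378 * 1.1848 = 447.85 s/km

447.85 s/km


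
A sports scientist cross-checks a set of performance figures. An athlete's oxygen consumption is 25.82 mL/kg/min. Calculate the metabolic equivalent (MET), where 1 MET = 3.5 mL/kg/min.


MET = VO2 / 3.5
= 25.82 / 3.5
= 7.38 METs

7.38 METs


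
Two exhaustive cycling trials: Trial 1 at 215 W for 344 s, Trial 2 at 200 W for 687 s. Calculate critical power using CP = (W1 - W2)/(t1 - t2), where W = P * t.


W1 = 215 * 344 = 73960 J
W2 = 200 * 687 = 137400 J
CP = (73960 - 137400) / (344 - 687)
= -63440 / -343
= 184.96 W

184.96 W


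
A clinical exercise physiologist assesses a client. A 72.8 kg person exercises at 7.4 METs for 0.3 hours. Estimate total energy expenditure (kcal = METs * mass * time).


Energy = METs * mass(kg) * time(h)
= 7.4 * 72.8 * 0.3
= 161.62 kcal

161.62 kcal


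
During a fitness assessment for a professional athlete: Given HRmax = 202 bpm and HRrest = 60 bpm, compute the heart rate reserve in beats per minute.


Heart rate reserve = maximum HR minus resting HR
HRR = 202 - 60 = 142 bpm

142 bpm


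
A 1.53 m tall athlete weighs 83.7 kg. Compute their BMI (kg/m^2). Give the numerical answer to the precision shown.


height^2 = 2.3409 m^2
BMI = 83.7 / 2.3409 = 35.76 kg/m^2

35.76 kg/m^2


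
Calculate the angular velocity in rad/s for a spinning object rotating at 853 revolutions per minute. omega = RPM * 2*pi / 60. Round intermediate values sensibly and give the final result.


omega = RPM * 2*pi / 60
= 853 * 6.28318531 / 60
= 89.326 rad/s

89.326 rad/s


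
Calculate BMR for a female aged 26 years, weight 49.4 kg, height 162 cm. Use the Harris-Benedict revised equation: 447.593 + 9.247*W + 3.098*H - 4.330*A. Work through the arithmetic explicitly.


Substituting values:
W term = 9.247 * 49.4 = 456.8018
H term = 3.098 * 162 = 501.876
A term = 4.330 * 26 = 112.58
BMR = 1293.69 kcal/day

1293.69 kcal/day


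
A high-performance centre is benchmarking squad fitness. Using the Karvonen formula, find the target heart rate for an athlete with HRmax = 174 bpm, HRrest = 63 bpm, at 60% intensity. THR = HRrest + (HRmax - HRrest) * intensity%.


HRR = 174 - 63 = 111
THR = 63 + 111 * 0.6
= 63 + 66.6
= 129.6 bpm

129.6 bpm


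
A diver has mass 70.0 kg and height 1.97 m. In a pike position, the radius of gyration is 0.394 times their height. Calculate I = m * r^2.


r = 0.394 * 1.97 = 0.77618 m
I = m * r^2 = 70.0 * 0.602455 = 42.172 kg*m^2

42.172 kg*m^2


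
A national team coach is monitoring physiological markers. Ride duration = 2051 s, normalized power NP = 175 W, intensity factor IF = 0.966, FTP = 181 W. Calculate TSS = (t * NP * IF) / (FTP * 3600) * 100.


Numerator = 2051 * 175 * 0.966 = 346721.55
Denominator = 181 * 3600 = 651600
TSS = 346721.55 / 651600 * 100
= 53.21

53.21 TSS


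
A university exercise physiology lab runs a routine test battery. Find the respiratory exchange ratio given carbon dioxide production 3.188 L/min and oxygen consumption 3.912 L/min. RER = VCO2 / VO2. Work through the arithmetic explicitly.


VCO2 = 3.188 L/min
VO2 = 3.912 L/min
RER = 3.188 / 3.912 = 0.8149

0.8149


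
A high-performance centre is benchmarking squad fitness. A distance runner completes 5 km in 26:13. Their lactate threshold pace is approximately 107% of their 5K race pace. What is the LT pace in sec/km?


Convert to seconds: 26 min 13 s = 1573 s
Pace per km = 1573 / 5 = 314.6 s/km
LT pace = 314.6 * 1.07 = 336.62 s/km

336.62 s/km


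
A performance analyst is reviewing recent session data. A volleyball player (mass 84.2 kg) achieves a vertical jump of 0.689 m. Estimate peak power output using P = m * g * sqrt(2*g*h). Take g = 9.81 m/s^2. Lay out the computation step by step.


2 * g * h = 2 * 9.81 * 0.689 = 13.51818
sqrt(13.51818) = 3.676708 m/s
P = 84.2 * 9.81 * 3.676708 = 3036.97 W

3036.97 W


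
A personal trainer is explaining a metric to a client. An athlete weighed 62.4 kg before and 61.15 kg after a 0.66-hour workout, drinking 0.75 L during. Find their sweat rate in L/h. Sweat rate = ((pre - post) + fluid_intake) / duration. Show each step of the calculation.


Body mass change = 1.25 kg
Total sweat loss = 1.25 + 0.75 = 2.0 L
Rate = 2.0 / 0.66 = 3.03 L/h

3.03 L/h


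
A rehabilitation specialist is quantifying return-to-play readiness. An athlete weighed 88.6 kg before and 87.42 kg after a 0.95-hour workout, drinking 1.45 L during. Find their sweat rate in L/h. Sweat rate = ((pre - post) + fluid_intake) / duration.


Body mass change = 1.18 kg
Total sweat loss = 1.18 + 1.45 = 2.63 L
Rate = 2.63 / 0.95 = 2.768 L/h

2.768 L/h


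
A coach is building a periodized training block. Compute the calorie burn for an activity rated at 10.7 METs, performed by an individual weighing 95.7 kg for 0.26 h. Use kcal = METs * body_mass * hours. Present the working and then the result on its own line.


Product of METs and mass = 10.7 * 95.7 = 1023.99
Total kcal = 1023.99 * 0.26 = 266.24 kcal

266.24 kcal


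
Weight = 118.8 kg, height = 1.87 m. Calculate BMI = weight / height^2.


height^2 = 1.87^2 = 3.4969
BMI = 118.8 / 3.4969 = 33.97 kg/m^2

33.97 kg/m^2


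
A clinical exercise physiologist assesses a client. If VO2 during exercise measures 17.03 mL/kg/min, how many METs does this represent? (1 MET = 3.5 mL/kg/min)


METs = VO2 / 3.5 = 17.03 / 3.5 = 4.87

4.87 METs


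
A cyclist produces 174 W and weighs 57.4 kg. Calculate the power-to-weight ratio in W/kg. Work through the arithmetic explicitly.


P/W = power / mass
= 174 / 57.4
= 3.031 W/kg

3.031 W/kg


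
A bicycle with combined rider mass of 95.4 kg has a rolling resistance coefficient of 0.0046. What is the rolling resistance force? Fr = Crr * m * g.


Fr = 0.0046 * 95.4 * 9.81
= 0.43884 * 9.81
= 4.305 N

4.305 N


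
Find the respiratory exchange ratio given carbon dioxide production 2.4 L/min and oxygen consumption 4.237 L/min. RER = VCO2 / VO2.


VCO2 = 2.4 L/min
VO2 = 4.237 L/min
RER = 2.4 / 4.237 = 0.5664

0.5664


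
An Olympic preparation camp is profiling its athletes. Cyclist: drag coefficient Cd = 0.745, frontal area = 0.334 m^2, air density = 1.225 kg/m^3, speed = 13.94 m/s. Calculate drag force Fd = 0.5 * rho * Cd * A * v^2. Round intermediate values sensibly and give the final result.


v^2 = 13.94^2 = 194.3236
Fd = 0.5 * 1.225 * 0.745 * 0.334 * 194.3236
= 29.617 N

29.617 N


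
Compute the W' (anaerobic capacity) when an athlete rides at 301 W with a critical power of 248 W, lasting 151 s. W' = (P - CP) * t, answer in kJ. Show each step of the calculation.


Above-CP power = 53 W
Duration = 151 s
W' = 53 * 151 = 8003 J
Convert: 8003 / 1000 = 8.003 kJ

8.003 kJ


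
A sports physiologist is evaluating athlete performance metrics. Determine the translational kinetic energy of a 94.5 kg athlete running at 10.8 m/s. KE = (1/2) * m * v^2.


KE = 0.5 * m * v^2
= 0.5 * 94.5 * 10.8^2
= 0.5 * 94.5 * 116.64
= 5511.24 J

5511.24 J


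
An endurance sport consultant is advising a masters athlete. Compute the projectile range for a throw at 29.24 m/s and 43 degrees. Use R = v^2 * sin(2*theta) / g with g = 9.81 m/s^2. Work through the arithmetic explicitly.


Two times the angle = 86 degrees
sin(86) = 0.997564
R = 854.9776 * 0.997564 / 9.81 = 86.941 m

86.941 m


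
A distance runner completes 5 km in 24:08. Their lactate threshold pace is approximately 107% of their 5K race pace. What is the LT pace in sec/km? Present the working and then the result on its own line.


Convert to seconds: 24 min 8 s = 1448 s
Pace per km = 1448 / 5 = 289.6 s/km
LT pace = 289.6 * 1.07 = 309.87 s/km

309.87 s/km


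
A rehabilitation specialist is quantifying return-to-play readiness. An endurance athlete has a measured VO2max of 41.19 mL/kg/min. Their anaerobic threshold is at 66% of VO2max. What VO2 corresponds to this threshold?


Anaerobic threshold VO2 = VO2max * 66%
= 41.19 * 0.66
= 27.19 mL/kg/min

27.19 mL/kg/min


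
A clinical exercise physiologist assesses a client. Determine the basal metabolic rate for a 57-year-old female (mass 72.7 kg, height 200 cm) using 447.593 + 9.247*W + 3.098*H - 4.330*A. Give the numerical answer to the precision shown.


BMR = 447.593 + 9.247*72.7 + 3.098*200 - 4.330*57
= 1492.64 kcal/day

1492.64 kcal/day


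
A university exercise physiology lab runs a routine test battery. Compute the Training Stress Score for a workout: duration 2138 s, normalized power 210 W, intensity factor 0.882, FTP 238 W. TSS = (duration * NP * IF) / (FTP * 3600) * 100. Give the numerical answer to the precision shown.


Product = 2138 * 210 * 0.882 = 396000.36
Base = 238 * 3600 = 856800
TSS = 396000.36 / 856800 * 100 = 46.22

46.22 TSS


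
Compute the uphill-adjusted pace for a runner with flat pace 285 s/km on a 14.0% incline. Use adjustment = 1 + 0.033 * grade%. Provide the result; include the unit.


Adjustment factor = 1 + 0.033 * 14.0 = 1.462
Grade-adjusted pace = 285 * 1.462 = 416.67 s/km

416.67 s/km


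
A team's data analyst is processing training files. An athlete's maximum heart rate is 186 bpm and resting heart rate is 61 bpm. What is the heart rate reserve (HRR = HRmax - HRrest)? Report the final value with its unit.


HRR = HRmax - HRrest
= 186 - 61
= 125 bpm

125 bpm


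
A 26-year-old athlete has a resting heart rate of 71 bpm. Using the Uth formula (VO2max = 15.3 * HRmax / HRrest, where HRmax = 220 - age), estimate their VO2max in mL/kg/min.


HRmax = 220 - 26 = 194 bpm
Ratio = HRmax / HRrest = 194 / 71 = 2.7324
VO2max = 15.3 * 2.7324 = 41.81 mL/kg/min

41.81 mL/kg/min


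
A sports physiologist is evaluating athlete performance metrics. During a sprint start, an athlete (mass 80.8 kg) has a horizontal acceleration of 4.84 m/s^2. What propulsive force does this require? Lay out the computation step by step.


Propulsive force = mass * acceleration
= 80.8 kg * 4.84 m/s^2
= 391.07 N

391.07 N


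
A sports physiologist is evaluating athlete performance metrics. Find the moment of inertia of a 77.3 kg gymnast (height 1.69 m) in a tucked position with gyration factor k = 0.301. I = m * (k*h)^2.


Radius of gyration = 0.301 * 1.69 = 0.50869 m
I = 77.3 * 0.50869^2
= 77.3 * 0.258766
= 20.003 kg*m^2

20.003 kg*m^2


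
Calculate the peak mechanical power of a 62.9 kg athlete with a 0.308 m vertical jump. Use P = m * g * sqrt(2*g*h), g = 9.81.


First, sqrt(2gh) = sqrt(2 * 9.81 * 0.308)
= sqrt(6.04296) = 2.458243 m/s
Power = 62.9 * 9.81 * 2.458243 = 1516.86 W

1516.86 W


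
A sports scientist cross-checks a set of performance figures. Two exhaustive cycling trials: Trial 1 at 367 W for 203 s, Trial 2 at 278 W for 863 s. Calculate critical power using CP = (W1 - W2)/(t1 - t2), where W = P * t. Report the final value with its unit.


W1 = 367 * 203 = 74501 J
W2 = 278 * 863 = 239914 J
CP = (74501 - 239914) / (203 - 863)
= -165413 / -660
= 250.63 W

250.63 W


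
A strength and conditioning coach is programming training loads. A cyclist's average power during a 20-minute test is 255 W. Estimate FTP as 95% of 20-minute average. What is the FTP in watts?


FTP = 20-min power * 0.95
= 255 * 0.95
= 242.25 W

242.25 W


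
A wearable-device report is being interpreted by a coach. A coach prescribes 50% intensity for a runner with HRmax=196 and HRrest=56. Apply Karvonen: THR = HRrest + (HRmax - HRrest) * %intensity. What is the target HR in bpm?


Heart rate reserve = 196 - 56 = 140
Intensity fraction = 50 / 100 = 0.5
THR = 56 + 140 * 0.5 = 126.0 bpm

126.0 bpm


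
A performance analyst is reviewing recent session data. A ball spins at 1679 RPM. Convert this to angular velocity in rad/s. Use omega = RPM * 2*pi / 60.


omega = 1679 * 2 * pi / 60
= 1679 * 6.28318531 / 60
= 10549.468 / 60
= 175.824 rad/s

175.824 rad/s


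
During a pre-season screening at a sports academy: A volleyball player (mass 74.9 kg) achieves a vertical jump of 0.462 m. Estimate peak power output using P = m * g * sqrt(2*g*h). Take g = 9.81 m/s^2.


2 * g * h = 2 * 9.81 * 0.462 = 9.06444
sqrt(9.06444) = 3.010721 m/s
P = 74.9 * 9.81 * 3.010721 = 2212.18 W

2212.18 W


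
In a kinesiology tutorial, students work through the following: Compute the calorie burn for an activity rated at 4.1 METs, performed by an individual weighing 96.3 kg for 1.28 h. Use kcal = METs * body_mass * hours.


Product of METs and mass = 4.1 * 96.3 = 394.83
Total kcal = 394.83 * 1.28 = 505.38 kcal

505.38 kcal


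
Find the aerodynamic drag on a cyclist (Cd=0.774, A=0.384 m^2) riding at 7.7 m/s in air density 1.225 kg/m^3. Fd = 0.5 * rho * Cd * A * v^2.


Fd = 0.5 * 1.225 * 0.774 * 0.384 * 7.7^2
= 0.5 * 1.225 * 0.774 * 0.384 * 59.29
= 10.793 N

10.793 N


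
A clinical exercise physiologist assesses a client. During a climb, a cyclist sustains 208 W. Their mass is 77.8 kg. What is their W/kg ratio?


Power-to-weight = 208 W / 77.8 kg
= 2.674 W/kg

2.674 W/kg


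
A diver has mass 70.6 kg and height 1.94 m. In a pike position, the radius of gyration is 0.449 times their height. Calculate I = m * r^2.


r = 0.449 * 1.94 = 0.87106 m
I = m * r^2 = 70.6 * 0.758746 = 53.567 kg*m^2

53.567 kg*m^2


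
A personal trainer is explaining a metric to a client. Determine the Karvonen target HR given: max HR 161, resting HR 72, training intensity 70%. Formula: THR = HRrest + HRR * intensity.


HRR = HRmax - HRrest = 161 - 72 = 89
THR = 72 + 89 * 0.7
= 134.3 bpm

134.3 bpm


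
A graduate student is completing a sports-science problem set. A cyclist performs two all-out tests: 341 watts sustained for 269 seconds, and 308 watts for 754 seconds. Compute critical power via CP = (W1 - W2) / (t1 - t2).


W1 = P1 * t1 = 341 * 269 = 91729 J
W2 = P2 * t2 = 308 * 754 = 232232 J
CP = (91729 - 232232) / (269 - 754)
= 289.7 W

289.7 W


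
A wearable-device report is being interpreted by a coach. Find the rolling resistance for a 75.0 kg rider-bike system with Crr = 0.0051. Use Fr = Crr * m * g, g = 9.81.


m * g = 75.0 * 9.81 = 735.75 N
Fr = 0.0051 * 735.75 = 3.752 N

3.752 N


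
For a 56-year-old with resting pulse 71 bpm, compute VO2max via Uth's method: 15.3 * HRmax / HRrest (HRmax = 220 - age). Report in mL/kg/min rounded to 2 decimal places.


Step 1: HRmax = 220 - 56 = 164 bpm
Step 2: Ratio = 164 / 71 = 2.3099
Step 3: VO2max = 15.3 * 2.3099 = 35.34 mL/kg/min

35.34 mL/kg/min


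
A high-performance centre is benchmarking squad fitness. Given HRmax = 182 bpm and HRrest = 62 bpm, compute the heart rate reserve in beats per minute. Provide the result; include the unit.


Heart rate reserve = maximum HR minus resting HR
HRR = 182 - 62 = 120 bpm

120 bpm


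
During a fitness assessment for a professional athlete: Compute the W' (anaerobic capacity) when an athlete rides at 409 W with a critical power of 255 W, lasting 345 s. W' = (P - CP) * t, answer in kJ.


Above-CP power = 154 W
Duration = 345 s
W' = 154 * 345 = 53130 J
Convert: 53130 / 1000 = 53.13 kJ

53.13 kJ


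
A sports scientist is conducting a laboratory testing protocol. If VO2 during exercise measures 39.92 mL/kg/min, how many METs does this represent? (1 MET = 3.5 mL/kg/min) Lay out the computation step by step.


METs = VO2 / 3.5 = 39.92 / 3.5 = 11.41

11.41 METs


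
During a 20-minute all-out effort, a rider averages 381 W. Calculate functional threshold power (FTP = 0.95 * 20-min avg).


FTP = 0.95 * 381
= 361.95 W

361.95 W


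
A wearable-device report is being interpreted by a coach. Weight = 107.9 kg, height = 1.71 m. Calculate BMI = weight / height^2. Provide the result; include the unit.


height^2 = 1.71^2 = 2.9241
BMI = 107.9 / 2.9241 = 36.9 kg/m^2

36.9 kg/m^2


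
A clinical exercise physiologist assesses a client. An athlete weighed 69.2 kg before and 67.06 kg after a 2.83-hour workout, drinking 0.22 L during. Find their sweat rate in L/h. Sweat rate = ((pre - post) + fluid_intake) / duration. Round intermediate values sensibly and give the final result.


Body mass change = 2.14 kg
Total sweat loss = 2.14 + 0.22 = 2.36 L
Rate = 2.36 / 2.83 = 0.834 L/h

0.834 L/h


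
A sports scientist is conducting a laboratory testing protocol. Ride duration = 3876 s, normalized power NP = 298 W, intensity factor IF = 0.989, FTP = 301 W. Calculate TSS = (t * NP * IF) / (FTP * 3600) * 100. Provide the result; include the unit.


Numerator = 3876 * 298 * 0.989 = 1142342.472
Denominator = 301 * 3600 = 1083600
TSS = 1142342.472 / 1083600 * 100
= 105.42

105.42 TSS


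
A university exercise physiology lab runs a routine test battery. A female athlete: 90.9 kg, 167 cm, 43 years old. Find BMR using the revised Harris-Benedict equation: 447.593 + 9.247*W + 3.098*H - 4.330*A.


Intercept = 447.593
Weight contribution = 9.247 * 90.9 = 840.5523
Height contribution = 3.098 * 167 = 517.366
Age contribution = 4.33 * 43 = 186.19
BMR = 447.593 + 840.5523 + 517.366 - 186.19
= 1619.32 kcal/day

1619.32 kcal/day


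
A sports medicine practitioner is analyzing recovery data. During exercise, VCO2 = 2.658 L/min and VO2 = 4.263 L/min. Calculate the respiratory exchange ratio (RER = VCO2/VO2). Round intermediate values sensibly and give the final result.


RER = VCO2 / VO2
= 2.658 / 4.263
= 0.6235

0.6235


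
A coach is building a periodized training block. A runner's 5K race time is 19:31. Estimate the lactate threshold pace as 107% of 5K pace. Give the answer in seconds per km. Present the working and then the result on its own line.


Total race time = 19*60 + 31 = 1171 seconds
5K pace = 1171 / 5 = 234.2 sec/km
LT pace = 234.2 * 1.07 = 250.59 sec/km

250.59 s/km


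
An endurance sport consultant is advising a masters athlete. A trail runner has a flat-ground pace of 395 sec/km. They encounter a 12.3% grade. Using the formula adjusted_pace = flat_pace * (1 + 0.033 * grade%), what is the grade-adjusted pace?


Grade factor = 1 + 0.033 * 12.3 = 1.4059
Adjusted = 395 * 1.4059 = 555.33 sec/km

555.33 s/km


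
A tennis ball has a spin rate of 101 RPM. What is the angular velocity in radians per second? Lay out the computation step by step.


Convert RPM to rad/s: multiply by 2*pi and divide by 60
omega = 101 * 2 * pi / 60
= 10.577 rad/s

10.577 rad/s


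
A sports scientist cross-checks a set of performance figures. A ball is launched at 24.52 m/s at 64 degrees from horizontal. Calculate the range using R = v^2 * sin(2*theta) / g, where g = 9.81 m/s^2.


sin(2 * 64) = sin(128) = 0.788011
v^2 = 24.52^2 = 601.2304
R = 601.2304 * 0.788011 / 9.81
= 48.295 m

48.295 m


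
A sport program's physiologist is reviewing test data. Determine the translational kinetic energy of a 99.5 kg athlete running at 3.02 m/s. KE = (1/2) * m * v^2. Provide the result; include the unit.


KE = 0.5 * m * v^2
= 0.5 * 99.5 * 3.02^2
= 0.5 * 99.5 * 9.1204
= 453.74 J

453.74 J


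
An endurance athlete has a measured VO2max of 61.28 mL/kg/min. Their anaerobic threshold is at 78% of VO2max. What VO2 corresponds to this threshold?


Anaerobic threshold VO2 = VO2max * 78%
= 61.28 * 0.78
= 47.8 mL/kg/min

47.8 mL/kg/min


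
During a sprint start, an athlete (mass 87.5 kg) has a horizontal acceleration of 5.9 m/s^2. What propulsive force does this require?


Propulsive force = mass * acceleration
= 87.5 kg * 5.9 m/s^2
= 516.25 N

516.25 N


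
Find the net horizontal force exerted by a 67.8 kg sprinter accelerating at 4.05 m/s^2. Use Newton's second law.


Newton's second law: F = m * a
F = 67.8 * 4.05 = 274.59 N

274.59 N


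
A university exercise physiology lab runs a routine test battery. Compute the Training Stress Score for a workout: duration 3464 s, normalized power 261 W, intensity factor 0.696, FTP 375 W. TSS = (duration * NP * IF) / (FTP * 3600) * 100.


Product = 3464 * 261 * 0.696 = 629256.384
Base = 375 * 3600 = 1350000
TSS = 629256.384 / 1350000 * 100 = 46.61

46.61 TSS


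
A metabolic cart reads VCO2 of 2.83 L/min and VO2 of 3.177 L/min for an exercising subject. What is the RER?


RER = VCO2 / VO2 = 2.83 / 3.177 = 0.8908

0.8908


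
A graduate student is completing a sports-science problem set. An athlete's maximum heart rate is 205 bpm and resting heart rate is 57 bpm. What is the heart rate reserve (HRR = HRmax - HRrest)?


HRR = HRmax - HRrest
= 205 - 57
= 148 bpm

148 bpm


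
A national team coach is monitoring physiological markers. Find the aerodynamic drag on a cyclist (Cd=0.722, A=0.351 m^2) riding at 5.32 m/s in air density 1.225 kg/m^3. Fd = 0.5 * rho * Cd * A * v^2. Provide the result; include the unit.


Fd = 0.5 * 1.225 * 0.722 * 0.351 * 5.32^2
= 0.5 * 1.225 * 0.722 * 0.351 * 28.3024
= 4.393 N

4.393 N


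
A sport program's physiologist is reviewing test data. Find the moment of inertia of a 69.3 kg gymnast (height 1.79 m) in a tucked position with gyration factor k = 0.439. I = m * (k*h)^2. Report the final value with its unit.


Radius of gyration = 0.439 * 1.79 = 0.78581 m
I = 69.3 * 0.78581^2
= 69.3 * 0.617497
= 42.793 kg*m^2

42.793 kg*m^2


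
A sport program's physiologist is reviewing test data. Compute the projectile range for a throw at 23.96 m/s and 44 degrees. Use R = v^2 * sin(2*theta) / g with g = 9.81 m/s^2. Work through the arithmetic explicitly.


Two times the angle = 88 degrees
sin(88) = 0.999391
R = 574.0816 * 0.999391 / 9.81 = 58.484 m

58.484 m


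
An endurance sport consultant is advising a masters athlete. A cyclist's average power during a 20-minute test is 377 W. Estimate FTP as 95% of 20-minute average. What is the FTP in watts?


FTP = 20-min power * 0.95
= 377 * 0.95
= 358.15 W

358.15 W


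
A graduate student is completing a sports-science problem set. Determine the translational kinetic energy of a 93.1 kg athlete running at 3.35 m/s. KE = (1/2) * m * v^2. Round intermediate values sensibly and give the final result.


KE = 0.5 * m * v^2
= 0.5 * 93.1 * 3.35^2
= 0.5 * 93.1 * 11.2225
= 522.41 J

522.41 J


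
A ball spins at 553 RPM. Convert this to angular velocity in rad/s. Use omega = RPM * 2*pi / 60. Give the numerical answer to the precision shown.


omega = 553 * 2 * pi / 60
= 553 * 6.28318531 / 60
= 3474.601 / 60
= 57.91 rad/s

57.91 rad/s


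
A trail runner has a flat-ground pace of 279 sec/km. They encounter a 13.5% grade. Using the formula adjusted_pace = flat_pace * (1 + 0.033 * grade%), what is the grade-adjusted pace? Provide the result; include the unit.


Grade factor = 1 + 0.033 * 13.5 = 1.4455
Adjusted = 279 * 1.4455 = 403.29 sec/km

403.29 s/km


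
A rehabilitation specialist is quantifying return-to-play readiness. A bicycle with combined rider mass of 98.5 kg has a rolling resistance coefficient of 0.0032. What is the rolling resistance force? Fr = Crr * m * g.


Fr = 0.0032 * 98.5 * 9.81
= 0.3152 * 9.81
= 3.092 N

3.092 N


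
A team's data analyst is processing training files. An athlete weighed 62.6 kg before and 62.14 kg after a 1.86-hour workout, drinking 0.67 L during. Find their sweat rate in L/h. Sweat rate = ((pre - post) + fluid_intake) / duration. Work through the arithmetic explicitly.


Body mass change = 0.46 kg
Total sweat loss = 0.46 + 0.67 = 1.13 L
Rate = 1.13 / 1.86 = 0.608 L/h

0.608 L/h


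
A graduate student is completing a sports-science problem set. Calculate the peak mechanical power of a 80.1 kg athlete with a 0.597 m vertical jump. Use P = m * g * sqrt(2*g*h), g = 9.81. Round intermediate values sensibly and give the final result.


First, sqrt(2gh) = sqrt(2 * 9.81 * 0.597)
= sqrt(11.71314) = 3.422446 m/s
Power = 80.1 * 9.81 * 3.422446 = 2689.29 W

2689.29 W


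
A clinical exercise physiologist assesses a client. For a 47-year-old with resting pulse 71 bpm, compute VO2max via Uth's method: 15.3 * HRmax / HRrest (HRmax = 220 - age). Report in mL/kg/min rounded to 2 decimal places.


Step 1: HRmax = 220 - 47 = 173 bpm
Step 2: Ratio = 173 / 71 = 2.4366
Step 3: VO2max = 15.3 * 2.4366 = 37.28 mL/kg/min

37.28 mL/kg/min


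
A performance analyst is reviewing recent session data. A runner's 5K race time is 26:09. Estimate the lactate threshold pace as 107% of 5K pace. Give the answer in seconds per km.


Total race time = 26*60 + 9 = 1569 seconds
5K pace = 1569 / 5 = 313.8 sec/km
LT pace = 313.8 * 1.07 = 335.77 sec/km

335.77 s/km


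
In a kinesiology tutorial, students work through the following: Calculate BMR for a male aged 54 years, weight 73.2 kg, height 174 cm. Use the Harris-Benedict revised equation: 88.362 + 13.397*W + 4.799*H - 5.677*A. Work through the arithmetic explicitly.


Substituting values:
W term = 13.397 * 73.2 = 980.6604
H term = 4.799 * 174 = 835.026
A term = 5.677 * 54 = 306.558
BMR = 1597.49 kcal/day

1597.49 kcal/day


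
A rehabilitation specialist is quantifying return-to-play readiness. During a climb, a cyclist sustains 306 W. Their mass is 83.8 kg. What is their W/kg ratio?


Power-to-weight = 306 W / 83.8 kg
= 3.652 W/kg

3.652 W/kg


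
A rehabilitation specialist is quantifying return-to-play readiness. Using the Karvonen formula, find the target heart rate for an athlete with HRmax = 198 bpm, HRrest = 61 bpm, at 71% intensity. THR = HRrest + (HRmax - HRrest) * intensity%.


HRR = 198 - 61 = 137
THR = 61 + 137 * 0.71
= 61 + 97.27
= 158.27 bpm

158.27 bpm


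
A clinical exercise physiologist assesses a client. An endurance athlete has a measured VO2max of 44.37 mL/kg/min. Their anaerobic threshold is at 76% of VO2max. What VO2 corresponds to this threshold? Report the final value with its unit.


Anaerobic threshold VO2 = VO2max * 76%
= 44.37 * 0.76
= 33.72 mL/kg/min

33.72 mL/kg/min


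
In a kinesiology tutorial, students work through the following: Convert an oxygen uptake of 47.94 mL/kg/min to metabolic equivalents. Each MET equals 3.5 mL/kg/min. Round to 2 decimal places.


One MET = 3.5 mL/kg/min
Number of METs = 47.94 / 3.5
= 13.7 METs

13.7 METs


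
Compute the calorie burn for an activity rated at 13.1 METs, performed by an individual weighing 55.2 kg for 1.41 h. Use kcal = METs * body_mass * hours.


Product of METs and mass = 13.1 * 55.2 = 723.12
Total kcal = 723.12 * 1.41 = 1019.6 kcal

1019.6 kcal


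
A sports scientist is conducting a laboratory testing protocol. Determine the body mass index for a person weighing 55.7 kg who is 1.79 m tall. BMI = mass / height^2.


BMI = mass / height^2
= 55.7 / 1.79^2
= 55.7 / 3.2041
= 17.38 kg/m^2

17.38 kg/m^2


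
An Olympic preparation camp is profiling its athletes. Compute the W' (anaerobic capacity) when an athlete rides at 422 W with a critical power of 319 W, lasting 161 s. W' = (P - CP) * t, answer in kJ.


Above-CP power = 103 W
Duration = 161 s
W' = 103 * 161 = 16583 J
Convert: 16583 / 1000 = 16.583 kJ

16.583 kJ


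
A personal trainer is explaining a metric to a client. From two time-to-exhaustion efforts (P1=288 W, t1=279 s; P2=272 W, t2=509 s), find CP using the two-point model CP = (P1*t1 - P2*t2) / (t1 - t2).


Work in trial 1 = 80352 J
Work in trial 2 = 138448 J
Delta work = -58096 J
Delta time = -230 s
CP = -58096 / -230 = 252.59 W

252.59 W


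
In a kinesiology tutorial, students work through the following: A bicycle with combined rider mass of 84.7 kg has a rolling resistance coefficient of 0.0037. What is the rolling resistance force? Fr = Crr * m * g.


Fr = 0.0037 * 84.7 * 9.81
= 0.31339 * 9.81
= 3.074 N

3.074 N


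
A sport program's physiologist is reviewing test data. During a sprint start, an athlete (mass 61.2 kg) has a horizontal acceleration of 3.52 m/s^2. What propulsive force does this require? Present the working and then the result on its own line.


Propulsive force = mass * acceleration
= 61.2 kg * 3.52 m/s^2
= 215.42 N

215.42 N


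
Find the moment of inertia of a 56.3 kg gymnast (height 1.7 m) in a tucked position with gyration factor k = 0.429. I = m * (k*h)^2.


Radius of gyration = 0.429 * 1.7 = 0.7293 m
I = 56.3 * 0.7293^2
= 56.3 * 0.531878
= 29.945 kg*m^2

29.945 kg*m^2


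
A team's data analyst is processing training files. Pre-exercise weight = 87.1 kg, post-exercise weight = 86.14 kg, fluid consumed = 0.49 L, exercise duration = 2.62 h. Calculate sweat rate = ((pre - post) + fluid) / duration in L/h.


Weight loss = 87.1 - 86.14 = 0.96 kg (approx L)
Total sweat = 0.96 + 0.49 = 1.45 L
Sweat rate = 1.45 / 2.62 = 0.553 L/h

0.553 L/h


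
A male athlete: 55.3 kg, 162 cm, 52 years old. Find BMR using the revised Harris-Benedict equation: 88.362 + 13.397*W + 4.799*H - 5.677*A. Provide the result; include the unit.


Intercept = 88.362
Weight contribution = 13.397 * 55.3 = 740.8541
Height contribution = 4.799 * 162 = 777.438
Age contribution = 5.677 * 52 = 295.204
BMR = 88.362 + 740.8541 + 777.438 - 295.204
= 1311.45 kcal/day

1311.45 kcal/day


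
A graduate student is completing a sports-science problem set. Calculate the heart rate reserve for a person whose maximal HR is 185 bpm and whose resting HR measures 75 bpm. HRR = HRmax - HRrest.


HRmax = 185 bpm
HRrest = 75 bpm
HRR = 185 - 75 = 110 bpm

110 bpm


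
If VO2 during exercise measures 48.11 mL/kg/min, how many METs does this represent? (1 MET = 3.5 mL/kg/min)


METs = VO2 / 3.5 = 48.11 / 3.5 = 13.75

13.75 METs
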